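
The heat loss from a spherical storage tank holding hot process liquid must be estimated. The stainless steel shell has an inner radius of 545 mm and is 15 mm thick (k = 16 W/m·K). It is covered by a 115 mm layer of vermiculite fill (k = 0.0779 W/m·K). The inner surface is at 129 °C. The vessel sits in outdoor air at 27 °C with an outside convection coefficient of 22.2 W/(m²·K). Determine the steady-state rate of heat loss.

Each spherical layer contributes R = (1/r_i − 1/r_o)/(4πk):
R_stainless steel shell = (1/0.545 − 1/0.56)/(4π×16) = 2.444×10^-4 K/W
R_vermiculite fill = (1/0.56 − 1/0.675)/(4π×0.0779) = 0.3108 K/W
R_outer film = 1/(h·4πr_o²) = 1/(22.2×4π×0.675²) = 0.007867 K/W
R_total = 0.3189 K/W
Q = ΔT/R_total = 102/0.3189

Q ≈ 320 W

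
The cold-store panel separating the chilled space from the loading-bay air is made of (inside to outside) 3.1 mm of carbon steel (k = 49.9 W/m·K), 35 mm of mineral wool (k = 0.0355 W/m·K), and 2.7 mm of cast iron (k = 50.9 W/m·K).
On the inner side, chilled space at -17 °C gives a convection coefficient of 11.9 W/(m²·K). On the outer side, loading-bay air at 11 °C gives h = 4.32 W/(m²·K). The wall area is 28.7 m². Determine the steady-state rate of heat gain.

Q ≈ 617 W

Treating each layer as a thermal resistance in series:
R_inner film = 1/(h_i·A) = 1/(11.9×28.7) = 0.002928 K/W
R_carbon steel = L/(kA) = 0.0031/(49.9×28.7) = 2.165×10^-6 K/W
R_mineral wool = L/(kA) = 0.035/(0.0355×28.7) = 0.03435 K/W
R_cast iron = L/(kA) = 0.0027/(50.9×28.7) = 1.848×10^-6 K/W
R_outer film = 1/(h_o·A) = 1/(4.32×28.7) = 0.008066 K/W
R_total = 0.04535 K/W
Q = ΔT / R_total = 28 / 0.04535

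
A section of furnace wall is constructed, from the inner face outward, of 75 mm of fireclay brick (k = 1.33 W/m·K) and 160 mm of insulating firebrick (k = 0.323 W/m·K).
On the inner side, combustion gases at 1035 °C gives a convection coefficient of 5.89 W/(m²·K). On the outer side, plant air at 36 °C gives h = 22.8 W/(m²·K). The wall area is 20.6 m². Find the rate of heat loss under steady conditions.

Q ≈ 26900 W

Treating each layer as a thermal resistance in series:
R_inner film = 1/(h_i·A) = 1/(5.89×20.6) = 0.008242 K/W
R_fireclay brick = L/(kA) = 0.075/(1.33×20.6) = 0.002737 K/W
R_insulating firebrick = L/(kA) = 0.16/(0.323×20.6) = 0.02405 K/W
R_outer film = 1/(h_o·A) = 1/(22.8×20.6) = 0.002129 K/W
R_total = 0.03715 K/W
Q = ΔT / R_total = 999 / 0.03715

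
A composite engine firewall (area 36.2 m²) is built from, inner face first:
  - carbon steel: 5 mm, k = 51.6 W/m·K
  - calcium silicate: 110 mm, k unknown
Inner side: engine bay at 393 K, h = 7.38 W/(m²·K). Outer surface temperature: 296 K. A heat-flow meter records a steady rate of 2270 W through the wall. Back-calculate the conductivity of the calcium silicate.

k ≈ 0.0779 W/(m·K)

Model the wall as resistances in series:
R_inner film = 1/(h_i·A) = 1/(7.38×36.2) = 0.003743 K/W
R_carbon steel = L/(kA) = 0.005/(51.6×36.2) = 2.677×10^-6 K/W
Sum of known resistances R_other = 0.003746 K/W
Total R = ΔT/Q = 97/2270 = 0.04273 K/W
R_calcium silicate = R_total − R_other = 0.03899 K/W
k = L/(R·A) = 0.11/(0.03899×36.2)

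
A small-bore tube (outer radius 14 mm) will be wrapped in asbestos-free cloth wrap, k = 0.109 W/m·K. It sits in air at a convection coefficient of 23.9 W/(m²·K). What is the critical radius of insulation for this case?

For a cylinder r_cr = k/h = 0.109/23.9
r_cr = 4.56 mm; since the bare radius (14 mm) is above r_cr, any added insulation will reduce heat loss.

r_cr ≈ 4.56 mm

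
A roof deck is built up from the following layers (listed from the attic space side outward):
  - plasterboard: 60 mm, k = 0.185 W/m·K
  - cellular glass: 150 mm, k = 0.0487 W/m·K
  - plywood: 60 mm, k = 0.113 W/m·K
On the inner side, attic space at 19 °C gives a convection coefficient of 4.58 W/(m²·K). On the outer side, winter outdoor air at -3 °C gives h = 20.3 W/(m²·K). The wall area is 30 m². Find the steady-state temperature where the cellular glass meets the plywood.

T ≈ 0.0372 °C

Treating each layer as a thermal resistance in series:
R_inner film = 1/(h_i·A) = 1/(4.58×30) = 0.007278 K/W
R_plasterboard = L/(kA) = 0.06/(0.185×30) = 0.01081 K/W
R_cellular glass = L/(kA) = 0.15/(0.0487×30) = 0.1027 K/W
R_plywood = L/(kA) = 0.06/(0.113×30) = 0.0177 K/W
R_outer film = 1/(h_o·A) = 1/(20.3×30) = 0.001642 K/W
R_total = 0.1401 K/W;  Q = ΔT/R_total = 22/0.1401 = 157 W
T_interface = T_inner − Q·ΣR(inner→interface) = 19 − 157×0.1208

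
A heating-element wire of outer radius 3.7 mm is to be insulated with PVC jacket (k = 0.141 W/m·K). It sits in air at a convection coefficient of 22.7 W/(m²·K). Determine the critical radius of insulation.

For a cylinder r_cr = k/h = 0.141/22.7
r_cr = 6.21 mm; since the bare radius (3.7 mm) is below r_cr, adding a thin layer of insulation will *increase* heat loss.

r_cr ≈ 6.21 mm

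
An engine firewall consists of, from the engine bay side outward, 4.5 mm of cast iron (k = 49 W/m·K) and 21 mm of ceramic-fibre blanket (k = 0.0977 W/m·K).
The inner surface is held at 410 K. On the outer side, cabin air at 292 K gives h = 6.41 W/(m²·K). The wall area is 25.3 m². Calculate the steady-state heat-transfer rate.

Model the wall as resistances in series:
R_cast iron = L/(kA) = 0.0045/(49×25.3) = 3.63×10^-6 K/W
R_ceramic-fibre blanket = L/(kA) = 0.021/(0.0977×25.3) = 0.008496 K/W
R_outer film = 1/(h_o·A) = 1/(6.41×25.3) = 0.006166 K/W
R_total = 0.01467 K/W
Q = ΔT / R_total = 118 / 0.01467

Q ≈ 8050 W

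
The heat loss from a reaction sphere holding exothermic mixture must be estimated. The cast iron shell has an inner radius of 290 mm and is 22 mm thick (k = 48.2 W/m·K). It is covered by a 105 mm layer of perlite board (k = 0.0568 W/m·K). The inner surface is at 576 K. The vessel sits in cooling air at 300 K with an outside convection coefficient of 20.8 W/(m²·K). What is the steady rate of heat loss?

Q ≈ 239 W

For a spherical shell R = (1/r₁ − 1/r₂)/(4πk); film R = 1/(h·4πr²). In series:
R_cast iron shell = (1/0.29 − 1/0.312)/(4π×48.2) = 4.014×10^-4 K/W
R_perlite board = (1/0.312 − 1/0.417)/(4π×0.0568) = 1.131 K/W
R_outer film = 1/(h·4πr_o²) = 1/(20.8×4π×0.417²) = 0.022 K/W
R_total = 1.153 K/W
Q = ΔT/R_total = 276/1.153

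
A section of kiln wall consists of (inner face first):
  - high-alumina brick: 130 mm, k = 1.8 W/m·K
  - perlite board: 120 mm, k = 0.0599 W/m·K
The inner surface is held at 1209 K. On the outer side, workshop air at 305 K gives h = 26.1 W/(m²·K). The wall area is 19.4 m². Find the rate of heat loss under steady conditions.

Thermal resistances in series:
R_high-alumina brick = L/(kA) = 0.13/(1.8×19.4) = 0.003723 K/W
R_perlite board = L/(kA) = 0.12/(0.0599×19.4) = 0.1033 K/W
R_outer film = 1/(h_o·A) = 1/(26.1×19.4) = 0.001975 K/W
R_total = 0.109 K/W
Q = ΔT / R_total = 904 / 0.109

Q ≈ 8300 W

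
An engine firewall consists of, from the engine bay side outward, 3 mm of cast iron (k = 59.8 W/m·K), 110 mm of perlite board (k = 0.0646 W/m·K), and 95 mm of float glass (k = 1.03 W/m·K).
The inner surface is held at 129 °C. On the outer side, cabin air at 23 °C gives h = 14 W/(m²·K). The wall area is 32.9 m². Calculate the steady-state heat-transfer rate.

Q ≈ 1870 W

Using the resistance-network approach (series):
R_cast iron = L/(kA) = 0.003/(59.8×32.9) = 1.525×10^-6 K/W
R_perlite board = L/(kA) = 0.11/(0.0646×32.9) = 0.05176 K/W
R_float glass = L/(kA) = 0.095/(1.03×32.9) = 0.002803 K/W
R_outer film = 1/(h_o·A) = 1/(14×32.9) = 0.002171 K/W
R_total = 0.05673 K/W
Q = ΔT / R_total = 106 / 0.05673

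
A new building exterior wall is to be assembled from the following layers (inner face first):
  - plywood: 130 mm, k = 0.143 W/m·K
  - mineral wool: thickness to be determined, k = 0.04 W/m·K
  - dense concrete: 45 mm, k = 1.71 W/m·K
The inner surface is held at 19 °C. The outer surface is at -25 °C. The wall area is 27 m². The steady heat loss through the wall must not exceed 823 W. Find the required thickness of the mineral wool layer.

Using the resistance-network approach (series):
R_plywood = L/(kA) = 0.13/(0.143×27) = 0.03367 K/W
R_dense concrete = L/(kA) = 0.045/(1.71×27) = 9.747×10^-4 K/W
Sum of the known resistances R_other = 0.03464 K/W
Required total resistance R_tot = ΔT/Q_allow = 44/823 = 0.05346 K/W
R_mineral wool = R_tot − R_other = 0.01882 K/W
L = R·k·A = 0.01882×0.04×27

L ≈ 20.3 mm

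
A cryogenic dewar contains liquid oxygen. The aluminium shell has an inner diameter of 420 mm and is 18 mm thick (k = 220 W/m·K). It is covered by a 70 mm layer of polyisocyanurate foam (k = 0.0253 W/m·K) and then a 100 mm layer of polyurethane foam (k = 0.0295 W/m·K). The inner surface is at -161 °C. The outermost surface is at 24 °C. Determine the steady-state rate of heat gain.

For a spherical shell R = (1/r₁ − 1/r₂)/(4πk); film R = 1/(h·4πr²). In series:
R_aluminium shell = (1/0.21 − 1/0.228)/(4π×220) = 1.36×10^-4 K/W
R_polyisocyanurate foam = (1/0.228 − 1/0.298)/(4π×0.0253) = 3.241 K/W
R_polyurethane foam = (1/0.298 − 1/0.398)/(4π×0.0295) = 2.274 K/W
R_total = 5.515 K/W
Q = ΔT/R_total = 185/5.515

Q ≈ 33.5 W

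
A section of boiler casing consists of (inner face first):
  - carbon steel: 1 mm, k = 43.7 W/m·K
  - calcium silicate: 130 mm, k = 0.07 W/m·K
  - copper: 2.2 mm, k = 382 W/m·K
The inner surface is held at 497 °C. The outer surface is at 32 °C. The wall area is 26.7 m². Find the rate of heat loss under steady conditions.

Thermal resistances in series:
R_carbon steel = L/(kA) = 0.001/(43.7×26.7) = 8.571×10^-7 K/W
R_calcium silicate = L/(kA) = 0.13/(0.07×26.7) = 0.06956 K/W
R_copper = L/(kA) = 0.0022/(382×26.7) = 2.157×10^-7 K/W
R_total = 0.06956 K/W
Q = ΔT / R_total = 465 / 0.06956

Q ≈ 6690 W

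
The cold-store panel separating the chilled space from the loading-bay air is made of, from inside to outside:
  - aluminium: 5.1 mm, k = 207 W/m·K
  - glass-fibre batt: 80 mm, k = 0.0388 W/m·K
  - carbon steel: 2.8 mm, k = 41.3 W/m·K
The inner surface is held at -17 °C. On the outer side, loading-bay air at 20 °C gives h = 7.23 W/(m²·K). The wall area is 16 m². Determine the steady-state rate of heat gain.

Model the wall as resistances in series:
R_aluminium = L/(kA) = 0.0051/(207×16) = 1.54×10^-6 K/W
R_glass-fibre batt = L/(kA) = 0.08/(0.0388×16) = 0.1289 K/W
R_carbon steel = L/(kA) = 0.0028/(41.3×16) = 4.237×10^-6 K/W
R_outer film = 1/(h_o·A) = 1/(7.23×16) = 0.008645 K/W
R_total = 0.1375 K/W
Q = ΔT / R_total = 37 / 0.1375

Q ≈ 269 W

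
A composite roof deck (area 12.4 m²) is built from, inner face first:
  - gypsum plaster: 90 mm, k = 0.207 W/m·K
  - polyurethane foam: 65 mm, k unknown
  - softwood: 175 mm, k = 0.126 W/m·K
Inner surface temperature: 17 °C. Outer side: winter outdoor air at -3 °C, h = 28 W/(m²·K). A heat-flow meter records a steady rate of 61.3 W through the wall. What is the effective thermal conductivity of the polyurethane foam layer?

Using the resistance-network approach (series):
R_gypsum plaster = L/(kA) = 0.09/(0.207×12.4) = 0.03506 K/W
R_softwood = L/(kA) = 0.175/(0.126×12.4) = 0.112 K/W
R_outer film = 1/(h_o·A) = 1/(28×12.4) = 0.00288 K/W
Sum of known resistances R_other = 0.15 K/W
Total R = ΔT/Q = 20/61.3 = 0.3263 K/W
R_polyurethane foam = R_total − R_other = 0.1763 K/W
k = L/(R·A) = 0.065/(0.1763×12.4)

k ≈ 0.0297 W/(m·K)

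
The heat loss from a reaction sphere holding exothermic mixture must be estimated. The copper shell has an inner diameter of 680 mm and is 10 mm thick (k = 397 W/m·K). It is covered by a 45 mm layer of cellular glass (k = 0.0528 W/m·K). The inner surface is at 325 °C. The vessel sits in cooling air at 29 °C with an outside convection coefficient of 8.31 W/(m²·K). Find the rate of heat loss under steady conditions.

Q ≈ 536 W

Spherical conduction: R = (1/r_in − 1/r_out)/(4πk) per layer; series-sum.
R_copper shell = (1/0.34 − 1/0.35)/(4π×397) = 1.684×10^-5 K/W
R_cellular glass = (1/0.35 − 1/0.395)/(4π×0.0528) = 0.4906 K/W
R_outer film = 1/(h·4πr_o²) = 1/(8.31×4π×0.395²) = 0.06138 K/W
R_total = 0.552 K/W
Q = ΔT/R_total = 296/0.552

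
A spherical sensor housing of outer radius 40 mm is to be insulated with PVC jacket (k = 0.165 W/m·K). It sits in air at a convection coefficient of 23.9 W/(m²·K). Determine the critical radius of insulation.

For a sphere r_cr = 2k/h = 2×0.165/23.9
r_cr = 13.8 mm; since the bare radius (40 mm) is above r_cr, any added insulation will reduce heat loss.

r_cr ≈ 13.8 mm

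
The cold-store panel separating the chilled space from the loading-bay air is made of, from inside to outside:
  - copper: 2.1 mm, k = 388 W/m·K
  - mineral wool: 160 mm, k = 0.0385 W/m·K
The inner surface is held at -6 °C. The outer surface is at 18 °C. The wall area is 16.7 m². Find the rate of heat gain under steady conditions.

Q ≈ 96.4 W

Using the resistance-network approach (series):
R_copper = L/(kA) = 0.0021/(388×16.7) = 3.241×10^-7 K/W
R_mineral wool = L/(kA) = 0.16/(0.0385×16.7) = 0.2489 K/W
R_total = 0.2489 K/W
Q = ΔT / R_total = 24 / 0.2489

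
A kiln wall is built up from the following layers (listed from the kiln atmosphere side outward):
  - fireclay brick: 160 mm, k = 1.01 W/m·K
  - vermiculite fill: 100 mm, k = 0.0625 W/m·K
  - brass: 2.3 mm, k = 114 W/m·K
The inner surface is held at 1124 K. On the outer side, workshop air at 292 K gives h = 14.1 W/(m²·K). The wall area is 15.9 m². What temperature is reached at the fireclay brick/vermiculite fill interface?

T ≈ 1050 K

Thermal resistances in series:
R_fireclay brick = L/(kA) = 0.16/(1.01×15.9) = 0.009963 K/W
R_vermiculite fill = L/(kA) = 0.1/(0.0625×15.9) = 0.1006 K/W
R_brass = L/(kA) = 0.0023/(114×15.9) = 1.269×10^-6 K/W
R_outer film = 1/(h_o·A) = 1/(14.1×15.9) = 0.004461 K/W
R_total = 0.1151 K/W;  Q = ΔT/R_total = 832/0.1151 = 7231 W
T_interface = T_inner − Q·ΣR(inner→interface) = 1124 − 7230×0.009963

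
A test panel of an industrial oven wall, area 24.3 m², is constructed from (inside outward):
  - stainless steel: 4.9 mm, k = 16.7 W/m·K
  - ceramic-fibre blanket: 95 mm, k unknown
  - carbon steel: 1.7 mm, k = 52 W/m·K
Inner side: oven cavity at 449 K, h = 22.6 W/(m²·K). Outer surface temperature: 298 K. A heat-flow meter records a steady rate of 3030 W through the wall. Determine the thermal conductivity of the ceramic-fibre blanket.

Using the resistance-network approach (series):
R_inner film = 1/(h_i·A) = 1/(22.6×24.3) = 0.001821 K/W
R_stainless steel = L/(kA) = 0.0049/(16.7×24.3) = 1.207×10^-5 K/W
R_carbon steel = L/(kA) = 0.0017/(52×24.3) = 1.345×10^-6 K/W
Sum of known resistances R_other = 0.001834 K/W
Total R = ΔT/Q = 151/3030 = 0.04983 K/W
R_ceramic-fibre blanket = R_total − R_other = 0.048 K/W
k = L/(R·A) = 0.095/(0.048×24.3)

k ≈ 0.0814 W/(m·K)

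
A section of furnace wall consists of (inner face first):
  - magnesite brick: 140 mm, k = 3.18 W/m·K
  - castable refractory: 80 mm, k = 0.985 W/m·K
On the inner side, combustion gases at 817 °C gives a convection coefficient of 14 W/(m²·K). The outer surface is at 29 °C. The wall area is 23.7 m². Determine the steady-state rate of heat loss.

Series thermal resistances:
R_inner film = 1/(h_i·A) = 1/(14×23.7) = 0.003014 K/W
R_magnesite brick = L/(kA) = 0.14/(3.18×23.7) = 0.001858 K/W
R_castable refractory = L/(kA) = 0.08/(0.985×23.7) = 0.003427 K/W
R_total = 0.008298 K/W
Q = ΔT / R_total = 788 / 0.008298

Q ≈ 95000 W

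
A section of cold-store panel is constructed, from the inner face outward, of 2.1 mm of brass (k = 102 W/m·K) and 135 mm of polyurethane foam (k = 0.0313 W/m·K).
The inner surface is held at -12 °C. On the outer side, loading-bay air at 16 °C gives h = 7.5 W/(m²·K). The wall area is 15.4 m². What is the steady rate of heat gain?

Q ≈ 97 W

Thermal resistances in series:
R_brass = L/(kA) = 0.0021/(102×15.4) = 1.337×10^-6 K/W
R_polyurethane foam = L/(kA) = 0.135/(0.0313×15.4) = 0.2801 K/W
R_outer film = 1/(h_o·A) = 1/(7.5×15.4) = 0.008658 K/W
R_total = 0.2887 K/W
Q = ΔT / R_total = 28 / 0.2887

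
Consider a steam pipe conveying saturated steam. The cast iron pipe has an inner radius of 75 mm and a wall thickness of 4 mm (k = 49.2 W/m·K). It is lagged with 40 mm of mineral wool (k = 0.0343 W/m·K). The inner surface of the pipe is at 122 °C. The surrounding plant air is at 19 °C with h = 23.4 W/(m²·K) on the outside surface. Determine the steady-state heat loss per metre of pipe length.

q′ ≈ 52.6 W/m

Cylindrical conduction, so R = ln(r₂/r₁)/(2πkL) per layer, in series:
R_cast iron pipe wall = ln(79/75)/(2π×49.2×1) = 1.681×10^-4 K/W
R_mineral wool = ln(119/79)/(2π×0.0343×1) = 1.901 K/W
R_outer film = 1/(h_o·2πr_oL) = 1/(23.4×2π×0.119×1) = 0.05716 K/W
R_total = 1.958 K/W
Q = ΔT/R_total = 103/1.958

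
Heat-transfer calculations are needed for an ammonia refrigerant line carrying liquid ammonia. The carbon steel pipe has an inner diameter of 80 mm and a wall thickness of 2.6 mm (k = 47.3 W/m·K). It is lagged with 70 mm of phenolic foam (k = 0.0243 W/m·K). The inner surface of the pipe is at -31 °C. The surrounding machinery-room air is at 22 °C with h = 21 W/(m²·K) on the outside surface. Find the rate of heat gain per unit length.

q′ ≈ 8.24 W/m

For a radial system each layer contributes R = ln(r_out/r_in)/(2πkL); films add R = 1/(hA).
R_carbon steel pipe wall = ln(42.6/40)/(2π×47.3×1) = 2.119×10^-4 K/W
R_phenolic foam = ln(112.6/42.6)/(2π×0.0243×1) = 6.366 K/W
R_outer film = 1/(h_o·2πr_oL) = 1/(21×2π×0.1126×1) = 0.06731 K/W
R_total = 6.434 K/W
Q = ΔT/R_total = 53/6.434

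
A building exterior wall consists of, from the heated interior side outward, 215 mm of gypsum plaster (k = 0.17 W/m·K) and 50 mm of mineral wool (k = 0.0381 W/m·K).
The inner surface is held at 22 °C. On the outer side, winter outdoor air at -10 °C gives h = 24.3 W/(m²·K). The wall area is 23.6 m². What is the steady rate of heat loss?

Thermal resistances in series:
R_gypsum plaster = L/(kA) = 0.215/(0.17×23.6) = 0.05359 K/W
R_mineral wool = L/(kA) = 0.05/(0.0381×23.6) = 0.05561 K/W
R_outer film = 1/(h_o·A) = 1/(24.3×23.6) = 0.001744 K/W
R_total = 0.1109 K/W
Q = ΔT / R_total = 32 / 0.1109

Q ≈ 288 W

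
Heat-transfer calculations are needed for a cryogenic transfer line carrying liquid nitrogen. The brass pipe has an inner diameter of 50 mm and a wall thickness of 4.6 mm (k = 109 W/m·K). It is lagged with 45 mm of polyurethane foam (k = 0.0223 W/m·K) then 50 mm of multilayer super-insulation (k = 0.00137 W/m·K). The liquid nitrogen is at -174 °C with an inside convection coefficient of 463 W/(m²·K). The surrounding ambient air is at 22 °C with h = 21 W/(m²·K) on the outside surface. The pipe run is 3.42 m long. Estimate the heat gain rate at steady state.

Q ≈ 10.1 W

Per-layer cylindrical resistances, series-summed:
R_inner film = 1/(h_i·2πr₁L) = 1/(463×2π×0.025×3.42) = 0.00402 K/W
R_brass pipe wall = ln(29.6/25)/(2π×109×3.42) = 7.211×10^-5 K/W
R_polyurethane foam = ln(74.6/29.6)/(2π×0.0223×3.42) = 1.929 K/W
R_multilayer super-insulation = ln(124.6/74.6)/(2π×0.00137×3.42) = 17.42 K/W
R_outer film = 1/(h_o·2πr_oL) = 1/(21×2π×0.1246×3.42) = 0.01779 K/W
R_total = 19.38 K/W
Q = ΔT/R_total = 196/19.38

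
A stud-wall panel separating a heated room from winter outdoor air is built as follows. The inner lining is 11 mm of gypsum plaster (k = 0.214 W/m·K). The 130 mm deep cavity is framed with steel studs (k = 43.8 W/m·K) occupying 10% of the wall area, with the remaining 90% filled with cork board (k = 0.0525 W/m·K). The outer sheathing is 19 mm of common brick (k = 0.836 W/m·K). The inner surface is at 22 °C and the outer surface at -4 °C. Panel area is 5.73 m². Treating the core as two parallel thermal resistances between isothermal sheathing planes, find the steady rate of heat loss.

Sheathing layers in series; stud and cavity paths in parallel between them.
R_inner = 0.011/(0.214×5.73) = 0.008971 K/W
R_stud  = 0.13/(43.8×0.1×5.73) = 0.00518 K/W
R_cav   = 0.13/(0.0525×0.9×5.73) = 0.4802 K/W
1/R_core = 1/R_stud + 1/R_cav → R_core = 0.005125 K/W
R_outer = 0.019/(0.836×5.73) = 0.003966 K/W
R_total = 0.01806 K/W
Q = ΔT/R_total = 26/0.01806

Q ≈ 1440 W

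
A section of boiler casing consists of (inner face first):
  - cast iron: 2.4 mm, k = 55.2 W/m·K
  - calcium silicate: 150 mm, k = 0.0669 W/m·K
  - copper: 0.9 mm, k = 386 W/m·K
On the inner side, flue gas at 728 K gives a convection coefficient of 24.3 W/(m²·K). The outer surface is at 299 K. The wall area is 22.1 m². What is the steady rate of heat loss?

Q ≈ 4150 W

Thermal resistances in series:
R_inner film = 1/(h_i·A) = 1/(24.3×22.1) = 0.001862 K/W
R_cast iron = L/(kA) = 0.0024/(55.2×22.1) = 1.967×10^-6 K/W
R_calcium silicate = L/(kA) = 0.15/(0.0669×22.1) = 0.1015 K/W
R_copper = L/(kA) = 0.0009/(386×22.1) = 1.055×10^-7 K/W
R_total = 0.1033 K/W
Q = ΔT / R_total = 429 / 0.1033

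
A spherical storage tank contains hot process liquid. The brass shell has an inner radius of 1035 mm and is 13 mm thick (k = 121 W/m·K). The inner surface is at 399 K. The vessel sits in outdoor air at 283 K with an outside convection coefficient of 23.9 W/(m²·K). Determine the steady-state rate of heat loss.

Q ≈ 38200 W

Spherical conduction: R = (1/r_in − 1/r_out)/(4πk) per layer; series-sum.
R_brass shell = (1/1.035 − 1/1.048)/(4π×121) = 7.882×10^-6 K/W
R_outer film = 1/(h·4πr_o²) = 1/(23.9×4π×1.048²) = 0.003032 K/W
R_total = 0.003039 K/W
Q = ΔT/R_total = 116/0.003039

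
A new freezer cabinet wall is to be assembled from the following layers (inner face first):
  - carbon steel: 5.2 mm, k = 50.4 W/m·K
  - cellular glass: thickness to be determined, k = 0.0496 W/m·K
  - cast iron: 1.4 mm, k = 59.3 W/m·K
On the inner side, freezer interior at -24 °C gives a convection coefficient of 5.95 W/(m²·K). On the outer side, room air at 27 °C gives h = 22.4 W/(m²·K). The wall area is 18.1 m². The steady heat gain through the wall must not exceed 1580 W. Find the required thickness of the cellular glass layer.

Thermal resistances in series:
R_inner film = 1/(h_i·A) = 1/(5.95×18.1) = 0.009285 K/W
R_carbon steel = L/(kA) = 0.0052/(50.4×18.1) = 5.7×10^-6 K/W
R_cast iron = L/(kA) = 0.0014/(59.3×18.1) = 1.304×10^-6 K/W
R_outer film = 1/(h_o·A) = 1/(22.4×18.1) = 0.002466 K/W
Sum of the known resistances R_other = 0.01176 K/W
Required total resistance R_tot = ΔT/Q_allow = 51/1580 = 0.03228 K/W
R_cellular glass = R_tot − R_other = 0.02052 K/W
L = R·k·A = 0.02052×0.0496×18.1

L ≈ 18.4 mm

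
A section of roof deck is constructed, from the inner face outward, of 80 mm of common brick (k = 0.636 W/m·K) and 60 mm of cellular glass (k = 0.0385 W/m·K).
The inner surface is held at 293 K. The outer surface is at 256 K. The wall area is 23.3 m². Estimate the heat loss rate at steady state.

Treating each layer as a thermal resistance in series:
R_common brick = L/(kA) = 0.08/(0.636×23.3) = 0.005399 K/W
R_cellular glass = L/(kA) = 0.06/(0.0385×23.3) = 0.06689 K/W
R_total = 0.07228 K/W
Q = ΔT / R_total = 37 / 0.07228

Q ≈ 512 W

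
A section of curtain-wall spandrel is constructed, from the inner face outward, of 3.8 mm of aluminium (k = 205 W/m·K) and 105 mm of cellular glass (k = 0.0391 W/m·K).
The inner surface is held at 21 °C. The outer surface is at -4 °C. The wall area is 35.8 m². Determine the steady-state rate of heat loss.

Using the resistance-network approach (series):
R_aluminium = L/(kA) = 0.0038/(205×35.8) = 5.178×10^-7 K/W
R_cellular glass = L/(kA) = 0.105/(0.0391×35.8) = 0.07501 K/W
R_total = 0.07501 K/W
Q = ΔT / R_total = 25 / 0.07501

Q ≈ 333 W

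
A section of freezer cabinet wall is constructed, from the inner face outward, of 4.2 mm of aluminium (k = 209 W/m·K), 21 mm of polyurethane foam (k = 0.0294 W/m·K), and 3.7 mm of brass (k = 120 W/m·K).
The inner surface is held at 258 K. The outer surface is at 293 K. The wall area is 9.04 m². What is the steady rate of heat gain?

Q ≈ 443 W

Treating each layer as a thermal resistance in series:
R_aluminium = L/(kA) = 0.0042/(209×9.04) = 2.223×10^-6 K/W
R_polyurethane foam = L/(kA) = 0.021/(0.0294×9.04) = 0.07901 K/W
R_brass = L/(kA) = 0.0037/(120×9.04) = 3.411×10^-6 K/W
R_total = 0.07902 K/W
Q = ΔT / R_total = 35 / 0.07902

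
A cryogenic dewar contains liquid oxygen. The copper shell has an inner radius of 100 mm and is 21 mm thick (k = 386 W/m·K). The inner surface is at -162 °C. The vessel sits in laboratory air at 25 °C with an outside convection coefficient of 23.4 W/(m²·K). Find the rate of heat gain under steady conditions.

For a spherical shell R = (1/r₁ − 1/r₂)/(4πk); film R = 1/(h·4πr²). In series:
R_copper shell = (1/0.1 − 1/0.121)/(4π×386) = 3.578×10^-4 K/W
R_outer film = 1/(h·4πr_o²) = 1/(23.4×4π×0.121²) = 0.2323 K/W
R_total = 0.2326 K/W
Q = ΔT/R_total = 187/0.2326

Q ≈ 804 W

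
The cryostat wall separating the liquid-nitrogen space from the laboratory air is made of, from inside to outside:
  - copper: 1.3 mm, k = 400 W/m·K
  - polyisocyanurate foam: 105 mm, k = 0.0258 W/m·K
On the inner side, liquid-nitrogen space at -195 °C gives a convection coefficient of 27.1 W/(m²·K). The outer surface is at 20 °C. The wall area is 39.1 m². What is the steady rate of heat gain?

Q ≈ 2050 W

Thermal resistances in series:
R_inner film = 1/(h_i·A) = 1/(27.1×39.1) = 9.437×10^-4 K/W
R_copper = L/(kA) = 0.0013/(400×39.1) = 8.312×10^-8 K/W
R_polyisocyanurate foam = L/(kA) = 0.105/(0.0258×39.1) = 0.1041 K/W
R_total = 0.105 K/W
Q = ΔT / R_total = 215 / 0.105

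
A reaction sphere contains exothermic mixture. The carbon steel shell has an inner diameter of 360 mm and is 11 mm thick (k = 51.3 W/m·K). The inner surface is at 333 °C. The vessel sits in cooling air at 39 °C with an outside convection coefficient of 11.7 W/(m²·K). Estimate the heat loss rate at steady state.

Radial (spherical) resistances in series:
R_carbon steel shell = (1/0.18 − 1/0.191)/(4π×51.3) = 4.963×10^-4 K/W
R_outer film = 1/(h·4πr_o²) = 1/(11.7×4π×0.191²) = 0.1864 K/W
R_total = 0.1869 K/W
Q = ΔT/R_total = 294/0.1869

Q ≈ 1570 W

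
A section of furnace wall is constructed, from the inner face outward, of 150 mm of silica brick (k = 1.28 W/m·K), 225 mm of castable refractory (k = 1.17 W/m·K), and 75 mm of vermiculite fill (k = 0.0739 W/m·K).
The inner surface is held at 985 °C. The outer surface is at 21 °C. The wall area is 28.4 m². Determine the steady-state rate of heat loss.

Using the resistance-network approach (series):
R_silica brick = L/(kA) = 0.15/(1.28×28.4) = 0.004126 K/W
R_castable refractory = L/(kA) = 0.225/(1.17×28.4) = 0.006771 K/W
R_vermiculite fill = L/(kA) = 0.075/(0.0739×28.4) = 0.03574 K/W
R_total = 0.04663 K/W
Q = ΔT / R_total = 964 / 0.04663

Q ≈ 20700 W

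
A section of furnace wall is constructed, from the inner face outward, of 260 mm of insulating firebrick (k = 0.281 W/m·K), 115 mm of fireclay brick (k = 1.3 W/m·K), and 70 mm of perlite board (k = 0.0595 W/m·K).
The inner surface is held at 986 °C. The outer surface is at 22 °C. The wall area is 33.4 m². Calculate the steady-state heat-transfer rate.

Q ≈ 14700 W

Treating each layer as a thermal resistance in series:
R_insulating firebrick = L/(kA) = 0.26/(0.281×33.4) = 0.0277 K/W
R_fireclay brick = L/(kA) = 0.115/(1.3×33.4) = 0.002649 K/W
R_perlite board = L/(kA) = 0.07/(0.0595×33.4) = 0.03522 K/W
R_total = 0.06557 K/W
Q = ΔT / R_total = 964 / 0.06557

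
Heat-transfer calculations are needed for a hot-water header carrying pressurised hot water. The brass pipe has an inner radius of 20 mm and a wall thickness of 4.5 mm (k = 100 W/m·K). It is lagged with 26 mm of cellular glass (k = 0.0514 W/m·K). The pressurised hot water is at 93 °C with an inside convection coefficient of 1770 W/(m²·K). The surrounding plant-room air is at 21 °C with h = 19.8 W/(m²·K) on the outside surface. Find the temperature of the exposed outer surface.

T ≈ 25.8 °C

Treating each annulus and film as a series resistance:
R_inner film = 1/(h_i·2πr₁L) = 1/(1770×2π×0.02×1) = 0.004496 K/W
R_brass pipe wall = ln(24.5/20)/(2π×100×1) = 3.23×10^-4 K/W
R_cellular glass = ln(50.5/24.5)/(2π×0.0514×1) = 2.24 K/W
R_outer film = 1/(h_o·2πr_oL) = 1/(19.8×2π×0.0505×1) = 0.1592 K/W
R_total = 2.404 K/W
Q = ΔT/R_total = 72/2.404
Q = 30 W/m
T_interface = T_inner − Q·ΣR(inner→interface) = 93 − 30×2.244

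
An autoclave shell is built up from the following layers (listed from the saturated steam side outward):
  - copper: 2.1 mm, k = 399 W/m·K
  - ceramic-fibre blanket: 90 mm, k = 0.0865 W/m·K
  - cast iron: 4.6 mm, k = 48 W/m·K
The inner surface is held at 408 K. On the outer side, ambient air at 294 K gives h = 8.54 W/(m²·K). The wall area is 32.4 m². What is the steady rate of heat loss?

Using the resistance-network approach (series):
R_copper = L/(kA) = 0.0021/(399×32.4) = 1.624×10^-7 K/W
R_ceramic-fibre blanket = L/(kA) = 0.09/(0.0865×32.4) = 0.03211 K/W
R_cast iron = L/(kA) = 0.0046/(48×32.4) = 2.958×10^-6 K/W
R_outer film = 1/(h_o·A) = 1/(8.54×32.4) = 0.003614 K/W
R_total = 0.03573 K/W
Q = ΔT / R_total = 114 / 0.03573

Q ≈ 3190 W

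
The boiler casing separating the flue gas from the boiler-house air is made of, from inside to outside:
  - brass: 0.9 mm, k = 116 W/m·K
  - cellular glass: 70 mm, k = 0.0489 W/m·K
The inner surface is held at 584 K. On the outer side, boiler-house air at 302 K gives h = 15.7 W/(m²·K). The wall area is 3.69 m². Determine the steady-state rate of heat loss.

Q ≈ 696 W

Treating each layer as a thermal resistance in series:
R_brass = L/(kA) = 0.0009/(116×3.69) = 2.103×10^-6 K/W
R_cellular glass = L/(kA) = 0.07/(0.0489×3.69) = 0.3879 K/W
R_outer film = 1/(h_o·A) = 1/(15.7×3.69) = 0.01726 K/W
R_total = 0.4052 K/W
Q = ΔT / R_total = 282 / 0.4052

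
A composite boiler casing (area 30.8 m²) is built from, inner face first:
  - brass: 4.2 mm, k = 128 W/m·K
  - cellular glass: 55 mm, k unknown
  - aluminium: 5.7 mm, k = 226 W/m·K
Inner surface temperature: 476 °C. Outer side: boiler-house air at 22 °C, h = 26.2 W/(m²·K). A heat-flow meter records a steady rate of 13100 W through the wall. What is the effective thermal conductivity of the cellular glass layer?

k ≈ 0.0534 W/(m·K)

Thermal resistances in series:
R_brass = L/(kA) = 0.0042/(128×30.8) = 1.065×10^-6 K/W
R_aluminium = L/(kA) = 0.0057/(226×30.8) = 8.189×10^-7 K/W
R_outer film = 1/(h_o·A) = 1/(26.2×30.8) = 0.001239 K/W
Sum of known resistances R_other = 0.001241 K/W
Total R = ΔT/Q = 454/13100 = 0.03466 K/W
R_cellular glass = R_total − R_other = 0.03342 K/W
k = L/(R·A) = 0.055/(0.03342×30.8)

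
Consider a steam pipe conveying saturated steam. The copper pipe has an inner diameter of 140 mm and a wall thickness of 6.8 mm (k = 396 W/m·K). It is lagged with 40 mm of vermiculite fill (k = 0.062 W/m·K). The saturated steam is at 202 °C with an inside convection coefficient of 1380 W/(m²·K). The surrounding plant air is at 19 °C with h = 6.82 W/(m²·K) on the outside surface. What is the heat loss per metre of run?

q′ ≈ 143 W/m

Per-layer cylindrical resistances, series-summed:
R_inner film = 1/(h_i·2πr₁L) = 1/(1380×2π×0.07×1) = 0.001648 K/W
R_copper pipe wall = ln(76.8/70)/(2π×396×1) = 3.726×10^-5 K/W
R_vermiculite fill = ln(116.8/76.8)/(2π×0.062×1) = 1.076 K/W
R_outer film = 1/(h_o·2πr_oL) = 1/(6.82×2π×0.1168×1) = 0.1998 K/W
R_total = 1.278 K/W
Q = ΔT/R_total = 183/1.278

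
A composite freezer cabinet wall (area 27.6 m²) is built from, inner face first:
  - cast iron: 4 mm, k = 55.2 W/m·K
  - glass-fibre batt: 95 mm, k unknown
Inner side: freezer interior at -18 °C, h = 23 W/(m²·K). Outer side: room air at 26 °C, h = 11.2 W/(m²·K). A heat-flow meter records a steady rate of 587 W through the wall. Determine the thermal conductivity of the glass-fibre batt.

Series thermal resistances:
R_inner film = 1/(h_i·A) = 1/(23×27.6) = 0.001575 K/W
R_cast iron = L/(kA) = 0.004/(55.2×27.6) = 2.625×10^-6 K/W
R_outer film = 1/(h_o·A) = 1/(11.2×27.6) = 0.003235 K/W
Sum of known resistances R_other = 0.004813 K/W
Total R = ΔT/Q = 44/587 = 0.07496 K/W
R_glass-fibre batt = R_total − R_other = 0.07014 K/W
k = L/(R·A) = 0.095/(0.07014×27.6)

k ≈ 0.0491 W/(m·K)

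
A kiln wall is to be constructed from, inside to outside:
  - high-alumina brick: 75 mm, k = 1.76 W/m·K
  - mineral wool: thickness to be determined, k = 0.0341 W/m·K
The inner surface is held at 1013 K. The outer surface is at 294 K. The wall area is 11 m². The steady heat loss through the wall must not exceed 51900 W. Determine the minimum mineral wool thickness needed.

L ≈ 3.74 mm

Series thermal resistances:
R_high-alumina brick = L/(kA) = 0.075/(1.76×11) = 0.003874 K/W
Sum of the known resistances R_other = 0.003874 K/W
Required total resistance R_tot = ΔT/Q_allow = 719/51900 = 0.01385 K/W
R_mineral wool = R_tot − R_other = 0.00998 K/W
L = R·k·A = 0.00998×0.0341×11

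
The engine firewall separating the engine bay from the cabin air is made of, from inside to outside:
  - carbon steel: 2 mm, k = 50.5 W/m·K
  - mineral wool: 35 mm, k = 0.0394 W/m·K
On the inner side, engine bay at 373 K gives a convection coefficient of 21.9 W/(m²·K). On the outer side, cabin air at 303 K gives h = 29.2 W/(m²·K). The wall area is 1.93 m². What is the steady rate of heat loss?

Treating each layer as a thermal resistance in series:
R_inner film = 1/(h_i·A) = 1/(21.9×1.93) = 0.02366 K/W
R_carbon steel = L/(kA) = 0.002/(50.5×1.93) = 2.052×10^-5 K/W
R_mineral wool = L/(kA) = 0.035/(0.0394×1.93) = 0.4603 K/W
R_outer film = 1/(h_o·A) = 1/(29.2×1.93) = 0.01774 K/W
R_total = 0.5017 K/W
Q = ΔT / R_total = 70 / 0.5017

Q ≈ 140 W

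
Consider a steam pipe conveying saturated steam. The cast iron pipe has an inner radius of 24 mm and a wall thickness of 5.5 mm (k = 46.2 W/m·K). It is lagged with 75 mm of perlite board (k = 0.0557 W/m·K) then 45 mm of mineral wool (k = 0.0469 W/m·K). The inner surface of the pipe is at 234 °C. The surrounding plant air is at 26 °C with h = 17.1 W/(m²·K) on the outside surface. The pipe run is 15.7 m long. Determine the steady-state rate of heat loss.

Radial resistances (cylindrical: R_cond = ln(r_o/r_i)/(2πkL), R_conv = 1/(h·2πrL)):
R_cast iron pipe wall = ln(29.5/24)/(2π×46.2×15.7) = 4.527×10^-5 K/W
R_perlite board = ln(104.5/29.5)/(2π×0.0557×15.7) = 0.2302 K/W
R_mineral wool = ln(149.5/104.5)/(2π×0.0469×15.7) = 0.0774 K/W
R_outer film = 1/(h_o·2πr_oL) = 1/(17.1×2π×0.1495×15.7) = 0.003965 K/W
R_total = 0.3116 K/W
Q = ΔT/R_total = 208/0.3116

Q ≈ 668 W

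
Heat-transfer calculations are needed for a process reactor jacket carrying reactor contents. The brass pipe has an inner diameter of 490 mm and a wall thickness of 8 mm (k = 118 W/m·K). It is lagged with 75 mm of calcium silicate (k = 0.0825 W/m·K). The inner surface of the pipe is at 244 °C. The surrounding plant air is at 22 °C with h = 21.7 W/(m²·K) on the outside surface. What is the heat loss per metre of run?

q′ ≈ 424 W/m

Cylindrical conduction, so R = ln(r₂/r₁)/(2πkL) per layer, in series:
R_brass pipe wall = ln(253/245)/(2π×118×1) = 4.334×10^-5 K/W
R_calcium silicate = ln(328/253)/(2π×0.0825×1) = 0.5009 K/W
R_outer film = 1/(h_o·2πr_oL) = 1/(21.7×2π×0.328×1) = 0.02236 K/W
R_total = 0.5233 K/W
Q = ΔT/R_total = 222/0.5233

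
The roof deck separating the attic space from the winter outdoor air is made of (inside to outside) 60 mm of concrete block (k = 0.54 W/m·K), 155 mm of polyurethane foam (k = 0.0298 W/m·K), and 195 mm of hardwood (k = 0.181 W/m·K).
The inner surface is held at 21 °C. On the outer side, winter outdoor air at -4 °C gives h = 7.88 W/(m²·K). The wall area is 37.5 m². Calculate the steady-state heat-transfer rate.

Q ≈ 144 W

Thermal resistances in series:
R_concrete block = L/(kA) = 0.06/(0.54×37.5) = 0.002963 K/W
R_polyurethane foam = L/(kA) = 0.155/(0.0298×37.5) = 0.1387 K/W
R_hardwood = L/(kA) = 0.195/(0.181×37.5) = 0.02873 K/W
R_outer film = 1/(h_o·A) = 1/(7.88×37.5) = 0.003384 K/W
R_total = 0.1738 K/W
Q = ΔT / R_total = 25 / 0.1738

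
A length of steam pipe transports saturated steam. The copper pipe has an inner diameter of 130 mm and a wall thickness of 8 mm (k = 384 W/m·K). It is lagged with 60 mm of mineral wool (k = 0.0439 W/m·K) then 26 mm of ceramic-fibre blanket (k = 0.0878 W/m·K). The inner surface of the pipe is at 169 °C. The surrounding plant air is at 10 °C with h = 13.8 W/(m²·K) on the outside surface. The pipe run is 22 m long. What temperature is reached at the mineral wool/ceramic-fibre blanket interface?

Radial resistances (cylindrical: R_cond = ln(r_o/r_i)/(2πkL), R_conv = 1/(h·2πrL)):
R_copper pipe wall = ln(73/65)/(2π×384×22) = 2.187×10^-6 K/W
R_mineral wool = ln(133/73)/(2π×0.0439×22) = 0.09886 K/W
R_ceramic-fibre blanket = ln(159/133)/(2π×0.0878×22) = 0.01471 K/W
R_outer film = 1/(h_o·2πr_oL) = 1/(13.8×2π×0.159×22) = 0.003297 K/W
R_total = 0.1169 K/W
Q = ΔT/R_total = 159/0.1169
Q = 1360 W
T_interface = T_inner − Q·ΣR(inner→interface) = 169 − 1360×0.09886

T ≈ 34.5 °C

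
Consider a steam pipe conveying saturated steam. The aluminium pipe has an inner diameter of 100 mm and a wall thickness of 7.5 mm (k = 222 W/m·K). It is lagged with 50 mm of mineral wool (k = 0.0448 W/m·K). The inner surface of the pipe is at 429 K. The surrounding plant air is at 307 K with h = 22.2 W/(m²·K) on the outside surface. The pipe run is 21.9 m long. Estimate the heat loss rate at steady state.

For a radial system each layer contributes R = ln(r_out/r_in)/(2πkL); films add R = 1/(hA).
R_aluminium pipe wall = ln(57.5/50)/(2π×222×21.9) = 4.575×10^-6 K/W
R_mineral wool = ln(107.5/57.5)/(2π×0.0448×21.9) = 0.1015 K/W
R_outer film = 1/(h_o·2πr_oL) = 1/(22.2×2π×0.1075×21.9) = 0.003045 K/W
R_total = 0.1046 K/W
Q = ΔT/R_total = 122/0.1046

Q ≈ 1170 W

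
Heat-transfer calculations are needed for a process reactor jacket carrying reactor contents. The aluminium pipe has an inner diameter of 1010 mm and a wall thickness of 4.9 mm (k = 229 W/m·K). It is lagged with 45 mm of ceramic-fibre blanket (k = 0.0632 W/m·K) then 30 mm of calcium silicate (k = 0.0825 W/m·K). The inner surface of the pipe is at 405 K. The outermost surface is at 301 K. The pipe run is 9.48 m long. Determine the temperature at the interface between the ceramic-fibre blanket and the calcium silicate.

For a radial system each layer contributes R = ln(r_out/r_in)/(2πkL); films add R = 1/(hA).
R_aluminium pipe wall = ln(509.9/505)/(2π×229×9.48) = 7.079×10^-7 K/W
R_ceramic-fibre blanket = ln(554.9/509.9)/(2π×0.0632×9.48) = 0.02247 K/W
R_calcium silicate = ln(584.9/554.9)/(2π×0.0825×9.48) = 0.01071 K/W
R_total = 0.03318 K/W
Q = ΔT/R_total = 104/0.03318
Q = 3130 W
T_interface = T_inner − Q·ΣR(inner→interface) = 405 − 3130×0.02247

T ≈ 335 K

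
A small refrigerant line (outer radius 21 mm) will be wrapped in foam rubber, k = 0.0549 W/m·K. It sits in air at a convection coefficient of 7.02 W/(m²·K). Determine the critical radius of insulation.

For a cylinder r_cr = k/h = 0.0549/7.02
r_cr = 7.82 mm; since the bare radius (21 mm) is above r_cr, any added insulation will reduce heat loss.

r_cr ≈ 7.82 mm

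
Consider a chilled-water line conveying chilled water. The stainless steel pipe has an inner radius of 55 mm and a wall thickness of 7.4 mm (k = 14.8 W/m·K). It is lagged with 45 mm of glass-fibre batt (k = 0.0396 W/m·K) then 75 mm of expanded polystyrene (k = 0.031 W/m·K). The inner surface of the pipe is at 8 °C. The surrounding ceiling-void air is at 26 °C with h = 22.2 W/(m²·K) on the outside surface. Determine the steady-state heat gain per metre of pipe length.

q′ ≈ 3.64 W/m

Treating each annulus and film as a series resistance:
R_stainless steel pipe wall = ln(62.4/55)/(2π×14.8×1) = 0.001357 K/W
R_glass-fibre batt = ln(107.4/62.4)/(2π×0.0396×1) = 2.182 K/W
R_expanded polystyrene = ln(182.4/107.4)/(2π×0.031×1) = 2.719 K/W
R_outer film = 1/(h_o·2πr_oL) = 1/(22.2×2π×0.1824×1) = 0.0393 K/W
R_total = 4.942 K/W
Q = ΔT/R_total = 18/4.942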